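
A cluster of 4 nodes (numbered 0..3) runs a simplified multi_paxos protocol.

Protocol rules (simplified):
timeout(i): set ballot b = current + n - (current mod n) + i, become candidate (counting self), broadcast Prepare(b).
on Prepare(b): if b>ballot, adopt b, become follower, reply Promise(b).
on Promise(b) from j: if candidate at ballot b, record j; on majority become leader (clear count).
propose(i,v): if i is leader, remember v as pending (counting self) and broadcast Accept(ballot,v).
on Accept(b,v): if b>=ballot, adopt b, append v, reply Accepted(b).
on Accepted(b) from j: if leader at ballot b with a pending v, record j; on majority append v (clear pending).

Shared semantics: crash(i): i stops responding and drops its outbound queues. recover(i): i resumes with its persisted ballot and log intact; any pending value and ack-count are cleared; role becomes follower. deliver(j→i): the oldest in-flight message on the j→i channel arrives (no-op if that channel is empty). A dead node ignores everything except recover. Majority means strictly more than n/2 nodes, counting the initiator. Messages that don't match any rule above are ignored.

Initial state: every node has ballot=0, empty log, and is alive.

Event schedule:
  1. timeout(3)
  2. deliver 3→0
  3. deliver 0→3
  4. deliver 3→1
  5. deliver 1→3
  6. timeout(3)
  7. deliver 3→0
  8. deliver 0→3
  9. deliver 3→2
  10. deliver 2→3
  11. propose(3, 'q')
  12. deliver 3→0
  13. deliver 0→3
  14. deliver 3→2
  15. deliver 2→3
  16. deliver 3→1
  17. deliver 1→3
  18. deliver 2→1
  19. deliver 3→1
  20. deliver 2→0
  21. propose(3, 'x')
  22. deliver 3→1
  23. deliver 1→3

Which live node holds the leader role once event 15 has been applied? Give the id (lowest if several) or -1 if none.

3

after 1 — timeout(3): n3:cand/b7/[-]
after 2 — deliver 3→0: n0:foll/b7/[-]
after 3 — deliver 0→3: ·
after 4 — deliver 3→1: n1:foll/b7/[-]
after 5 — deliver 1→3: n3:lead/b7/[-]
after 6 — timeout(3): n3:cand/b11/[-]
after 7 — deliver 3→0: n0:foll/b11/[-]
after 8 — deliver 0→3: ·
after 9 — deliver 3→2: n2:foll/b7/[-]
after 10 — deliver 2→3: ·
after 11 — propose(3,'q'): ·
after 12 — deliver 3→0: ·
after 13 — deliver 0→3: ·
after 14 — deliver 3→2: n2:foll/b11/[-]
after 15 — deliver 2→3: n3:lead/b11/[-]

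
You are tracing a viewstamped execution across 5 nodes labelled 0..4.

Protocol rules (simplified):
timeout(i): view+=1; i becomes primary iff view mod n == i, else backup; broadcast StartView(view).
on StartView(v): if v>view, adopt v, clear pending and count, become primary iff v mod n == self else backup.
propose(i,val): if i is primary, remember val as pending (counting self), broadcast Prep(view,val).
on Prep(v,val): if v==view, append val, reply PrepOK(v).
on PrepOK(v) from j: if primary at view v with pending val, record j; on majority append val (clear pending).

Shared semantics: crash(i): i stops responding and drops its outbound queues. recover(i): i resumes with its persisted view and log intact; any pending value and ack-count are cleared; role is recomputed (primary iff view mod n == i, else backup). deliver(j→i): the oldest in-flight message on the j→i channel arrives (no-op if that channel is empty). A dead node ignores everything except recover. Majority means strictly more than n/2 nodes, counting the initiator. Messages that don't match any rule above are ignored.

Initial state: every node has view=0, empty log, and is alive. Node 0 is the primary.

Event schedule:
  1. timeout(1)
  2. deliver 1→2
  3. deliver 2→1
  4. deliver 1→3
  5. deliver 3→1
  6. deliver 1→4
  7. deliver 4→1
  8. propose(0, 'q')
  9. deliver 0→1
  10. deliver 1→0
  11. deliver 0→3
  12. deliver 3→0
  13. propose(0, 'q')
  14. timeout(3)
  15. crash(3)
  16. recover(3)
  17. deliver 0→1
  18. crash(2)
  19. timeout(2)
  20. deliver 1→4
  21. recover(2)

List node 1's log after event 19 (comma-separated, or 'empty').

1. timeout(1):  <1:prim v1 ->
2. deliver 1→2:  <2:back v1 ->
3. deliver 2→1:  nop
4. deliver 1→3:  <3:back v1 ->
5. deliver 3→1:  nop
6. deliver 1→4:  <4:back v1 ->
7. deliver 4→1:  nop
8. propose(0,'q'):  nop
9. deliver 0→1:  nop
10. deliver 1→0:  <0:back v1 ->
11. deliver 0→3:  nop
12. deliver 3→0:  nop
13. propose(0,'q'):  nop
14. timeout(3):  <3:back v2 ->
15. crash(3):  <3:✗back v2 ->
16. recover(3):  <3:back v2 ->
17. deliver 0→1:  nop
18. crash(2):  <2:✗back v1 ->
19. timeout(2):  nop

empty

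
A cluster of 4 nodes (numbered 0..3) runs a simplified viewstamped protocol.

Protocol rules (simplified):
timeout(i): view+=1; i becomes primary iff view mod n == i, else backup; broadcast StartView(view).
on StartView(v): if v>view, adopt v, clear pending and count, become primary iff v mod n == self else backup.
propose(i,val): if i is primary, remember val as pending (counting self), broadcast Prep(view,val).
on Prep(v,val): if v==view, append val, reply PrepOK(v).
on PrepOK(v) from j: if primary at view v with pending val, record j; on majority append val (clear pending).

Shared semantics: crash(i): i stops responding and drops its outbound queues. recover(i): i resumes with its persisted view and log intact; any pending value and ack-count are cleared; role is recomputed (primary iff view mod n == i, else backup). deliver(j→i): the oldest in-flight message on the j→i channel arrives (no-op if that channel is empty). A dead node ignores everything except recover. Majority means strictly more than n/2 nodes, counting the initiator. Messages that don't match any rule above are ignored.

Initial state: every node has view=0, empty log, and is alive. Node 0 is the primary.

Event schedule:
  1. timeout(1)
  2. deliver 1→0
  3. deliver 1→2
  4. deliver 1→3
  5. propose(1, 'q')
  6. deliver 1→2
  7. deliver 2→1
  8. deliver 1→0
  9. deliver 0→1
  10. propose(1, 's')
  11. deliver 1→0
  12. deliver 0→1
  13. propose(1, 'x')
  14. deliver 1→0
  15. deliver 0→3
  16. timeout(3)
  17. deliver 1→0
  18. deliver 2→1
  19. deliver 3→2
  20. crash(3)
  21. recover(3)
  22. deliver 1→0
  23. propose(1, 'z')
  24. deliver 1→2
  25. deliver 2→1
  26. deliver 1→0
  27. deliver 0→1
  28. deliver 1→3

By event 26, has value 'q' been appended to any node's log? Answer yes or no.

e1 timeout(1): 1[prim,v=1,-]
e2 deliver 1→0: 0[back,v=1,-]
e3 deliver 1→2: 2[back,v=1,-]
e4 deliver 1→3: 3[back,v=1,-]
e5 propose(1,'q'): ·
e6 deliver 1→2: 2[back,v=1,q]
e7 deliver 2→1: ·
e8 deliver 1→0: 0[back,v=1,q]
e9 deliver 0→1: 1[prim,v=1,q]
e10 propose(1,'s'): ·
e11 deliver 1→0: 0[back,v=1,q,s]
e12 deliver 0→1: ·
e13 propose(1,'x'): ·
e14 deliver 1→0: 0[back,v=1,q,s,x]
e15 deliver 0→3: ·
e16 timeout(3): 3[back,v=2,-]
e17 deliver 1→0: ·
e18 deliver 2→1: ·
e19 deliver 3→2: 2[prim,v=2,q]
e20 crash(3): 3[✗back,v=2,-]
e21 recover(3): 3[back,v=2,-]
e22 deliver 1→0: ·
e23 propose(1,'z'): ·
e24 deliver 1→2: ·
e25 deliver 2→1: ·
e26 deliver 1→0: 0[back,v=1,q,s,x,z]

yes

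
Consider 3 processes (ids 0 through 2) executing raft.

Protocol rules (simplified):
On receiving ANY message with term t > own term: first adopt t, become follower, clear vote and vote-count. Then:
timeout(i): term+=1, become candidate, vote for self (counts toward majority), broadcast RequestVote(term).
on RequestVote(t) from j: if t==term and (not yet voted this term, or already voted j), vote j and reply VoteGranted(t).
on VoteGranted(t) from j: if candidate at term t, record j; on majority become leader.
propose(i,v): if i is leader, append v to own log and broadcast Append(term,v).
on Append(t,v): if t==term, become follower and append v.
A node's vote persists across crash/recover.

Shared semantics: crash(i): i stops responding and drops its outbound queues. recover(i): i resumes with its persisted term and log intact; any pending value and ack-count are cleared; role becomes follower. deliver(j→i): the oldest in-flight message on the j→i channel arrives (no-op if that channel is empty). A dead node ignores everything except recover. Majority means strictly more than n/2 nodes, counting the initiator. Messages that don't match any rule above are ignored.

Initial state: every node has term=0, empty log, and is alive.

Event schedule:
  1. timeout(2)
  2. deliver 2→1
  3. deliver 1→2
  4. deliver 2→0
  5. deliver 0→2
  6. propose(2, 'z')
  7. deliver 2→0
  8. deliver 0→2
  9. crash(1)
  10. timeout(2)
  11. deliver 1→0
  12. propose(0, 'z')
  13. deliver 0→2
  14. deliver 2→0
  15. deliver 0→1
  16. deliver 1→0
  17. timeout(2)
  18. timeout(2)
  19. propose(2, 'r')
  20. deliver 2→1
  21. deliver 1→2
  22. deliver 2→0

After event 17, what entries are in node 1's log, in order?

e1 timeout(2): 2[cand,t=1,-]
e2 deliver 2→1: 1[foll,t=1,-]
e3 deliver 1→2: 2[lead,t=1,-]
e4 deliver 2→0: 0[foll,t=1,-]
e5 deliver 0→2: ·
e6 propose(2,'z'): 2[lead,t=1,z]
e7 deliver 2→0: 0[foll,t=1,z]
e8 deliver 0→2: ·
e9 crash(1): 1[✗foll,t=1,-]
e10 timeout(2): 2[cand,t=2,z]
e11 deliver 1→0: ·
e12 propose(0,'z'): ·
e13 deliver 0→2: ·
e14 deliver 2→0: 0[foll,t=2,z]
e15 deliver 0→1: ·
e16 deliver 1→0: ·
e17 timeout(2): 2[cand,t=3,z]

empty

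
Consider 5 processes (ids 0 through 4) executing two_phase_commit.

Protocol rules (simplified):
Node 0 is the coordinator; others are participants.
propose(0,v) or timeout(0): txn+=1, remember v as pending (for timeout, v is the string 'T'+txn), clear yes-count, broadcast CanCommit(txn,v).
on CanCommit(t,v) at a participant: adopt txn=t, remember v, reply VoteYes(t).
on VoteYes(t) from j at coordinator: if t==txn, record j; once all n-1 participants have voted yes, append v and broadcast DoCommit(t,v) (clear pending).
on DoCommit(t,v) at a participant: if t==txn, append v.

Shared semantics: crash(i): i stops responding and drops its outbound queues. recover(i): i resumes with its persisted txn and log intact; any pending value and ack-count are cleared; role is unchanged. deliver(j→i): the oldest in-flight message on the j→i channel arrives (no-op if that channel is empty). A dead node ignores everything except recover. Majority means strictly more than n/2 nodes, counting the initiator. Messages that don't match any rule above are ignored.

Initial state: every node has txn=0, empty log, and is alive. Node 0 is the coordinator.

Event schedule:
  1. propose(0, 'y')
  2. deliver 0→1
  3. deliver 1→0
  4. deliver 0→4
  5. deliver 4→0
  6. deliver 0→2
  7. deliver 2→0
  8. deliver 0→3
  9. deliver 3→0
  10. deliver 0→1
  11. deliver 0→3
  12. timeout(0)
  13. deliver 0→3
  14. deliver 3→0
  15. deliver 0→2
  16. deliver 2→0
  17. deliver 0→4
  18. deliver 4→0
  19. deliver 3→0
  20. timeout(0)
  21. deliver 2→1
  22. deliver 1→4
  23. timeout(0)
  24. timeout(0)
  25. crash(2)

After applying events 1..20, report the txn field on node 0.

1. propose(0,'y'):  <0:coor t1 ->
2. deliver 0→1:  <1:part t1 ->
3. deliver 1→0:  nop
4. deliver 0→4:  <4:part t1 ->
5. deliver 4→0:  nop
6. deliver 0→2:  <2:part t1 ->
7. deliver 2→0:  nop
8. deliver 0→3:  <3:part t1 ->
9. deliver 3→0:  <0:coor t1 y>
10. deliver 0→1:  <1:part t1 y>
11. deliver 0→3:  <3:part t1 y>
12. timeout(0):  <0:coor t2 y>
13. deliver 0→3:  <3:part t2 y>
14. deliver 3→0:  nop
15. deliver 0→2:  <2:part t1 y>
16. deliver 2→0:  nop
17. deliver 0→4:  <4:part t1 y>
18. deliver 4→0:  nop
19. deliver 3→0:  nop
20. timeout(0):  <0:coor t3 y>

3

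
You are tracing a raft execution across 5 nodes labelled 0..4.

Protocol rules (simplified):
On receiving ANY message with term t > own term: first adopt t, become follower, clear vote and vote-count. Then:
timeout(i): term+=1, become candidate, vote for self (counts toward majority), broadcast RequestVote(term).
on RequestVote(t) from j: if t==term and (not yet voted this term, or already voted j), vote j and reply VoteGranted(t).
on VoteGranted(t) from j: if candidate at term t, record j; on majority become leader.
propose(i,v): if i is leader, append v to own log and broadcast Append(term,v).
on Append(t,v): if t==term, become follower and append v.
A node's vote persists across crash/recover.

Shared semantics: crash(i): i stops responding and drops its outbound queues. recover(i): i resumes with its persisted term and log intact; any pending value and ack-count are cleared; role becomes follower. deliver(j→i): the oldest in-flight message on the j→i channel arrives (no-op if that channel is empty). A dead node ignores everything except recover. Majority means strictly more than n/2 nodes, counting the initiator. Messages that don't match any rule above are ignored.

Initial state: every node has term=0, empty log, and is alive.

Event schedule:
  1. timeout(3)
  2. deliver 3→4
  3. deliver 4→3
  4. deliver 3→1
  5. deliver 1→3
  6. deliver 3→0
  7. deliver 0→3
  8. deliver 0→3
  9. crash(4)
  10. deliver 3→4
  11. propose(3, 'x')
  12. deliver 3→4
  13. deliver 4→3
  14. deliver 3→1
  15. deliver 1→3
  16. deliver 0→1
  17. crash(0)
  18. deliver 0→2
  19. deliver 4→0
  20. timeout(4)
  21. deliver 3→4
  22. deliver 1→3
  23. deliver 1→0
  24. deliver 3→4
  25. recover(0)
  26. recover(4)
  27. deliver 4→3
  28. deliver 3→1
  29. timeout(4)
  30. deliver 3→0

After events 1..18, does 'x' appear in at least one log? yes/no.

yes

e1 timeout(3): 3[cand,t=1,-]
e2 deliver 3→4: 4[foll,t=1,-]
e3 deliver 4→3: ·
e4 deliver 3→1: 1[foll,t=1,-]
e5 deliver 1→3: 3[lead,t=1,-]
e6 deliver 3→0: 0[foll,t=1,-]
e7 deliver 0→3: ·
e8 deliver 0→3: ·
e9 crash(4): 4[✗foll,t=1,-]
e10 deliver 3→4: ·
e11 propose(3,'x'): 3[lead,t=1,x]
e12 deliver 3→4: ·
e13 deliver 4→3: ·
e14 deliver 3→1: 1[foll,t=1,x]
e15 deliver 1→3: ·
e16 deliver 0→1: ·
e17 crash(0): 0[✗foll,t=1,-]
e18 deliver 0→2: ·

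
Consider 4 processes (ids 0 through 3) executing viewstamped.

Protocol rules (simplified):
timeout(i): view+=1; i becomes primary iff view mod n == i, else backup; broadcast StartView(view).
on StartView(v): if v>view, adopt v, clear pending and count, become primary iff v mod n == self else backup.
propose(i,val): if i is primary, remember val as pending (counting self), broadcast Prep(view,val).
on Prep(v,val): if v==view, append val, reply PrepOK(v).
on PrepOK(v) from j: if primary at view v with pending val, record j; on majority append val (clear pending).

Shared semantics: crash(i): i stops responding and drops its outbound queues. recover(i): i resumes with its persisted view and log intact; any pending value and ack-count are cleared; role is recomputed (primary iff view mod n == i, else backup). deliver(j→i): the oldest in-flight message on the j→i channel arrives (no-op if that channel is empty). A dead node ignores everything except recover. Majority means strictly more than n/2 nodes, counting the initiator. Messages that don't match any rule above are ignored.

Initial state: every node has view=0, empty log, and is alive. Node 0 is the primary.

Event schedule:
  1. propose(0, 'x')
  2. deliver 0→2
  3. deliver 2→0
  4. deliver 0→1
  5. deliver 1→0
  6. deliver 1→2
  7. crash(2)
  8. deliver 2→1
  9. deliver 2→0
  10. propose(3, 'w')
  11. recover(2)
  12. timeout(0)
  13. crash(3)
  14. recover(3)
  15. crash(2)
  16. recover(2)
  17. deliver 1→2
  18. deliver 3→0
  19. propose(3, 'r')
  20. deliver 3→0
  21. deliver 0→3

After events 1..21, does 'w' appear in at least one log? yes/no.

1. propose(0,'x'):  nop
2. deliver 0→2:  <2:back v0 x>
3. deliver 2→0:  nop
4. deliver 0→1:  <1:back v0 x>
5. deliver 1→0:  <0:prim v0 x>
6. deliver 1→2:  nop
7. crash(2):  <2:✗back v0 x>
8. deliver 2→1:  nop
9. deliver 2→0:  nop
10. propose(3,'w'):  nop
11. recover(2):  <2:back v0 x>
12. timeout(0):  <0:back v1 x>
13. crash(3):  <3:✗back v0 ->
14. recover(3):  <3:back v0 ->
15. crash(2):  <2:✗back v0 x>
16. recover(2):  <2:back v0 x>
17. deliver 1→2:  nop
18. deliver 3→0:  nop
19. propose(3,'r'):  nop
20. deliver 3→0:  nop
21. deliver 0→3:  <3:back v0 x>

no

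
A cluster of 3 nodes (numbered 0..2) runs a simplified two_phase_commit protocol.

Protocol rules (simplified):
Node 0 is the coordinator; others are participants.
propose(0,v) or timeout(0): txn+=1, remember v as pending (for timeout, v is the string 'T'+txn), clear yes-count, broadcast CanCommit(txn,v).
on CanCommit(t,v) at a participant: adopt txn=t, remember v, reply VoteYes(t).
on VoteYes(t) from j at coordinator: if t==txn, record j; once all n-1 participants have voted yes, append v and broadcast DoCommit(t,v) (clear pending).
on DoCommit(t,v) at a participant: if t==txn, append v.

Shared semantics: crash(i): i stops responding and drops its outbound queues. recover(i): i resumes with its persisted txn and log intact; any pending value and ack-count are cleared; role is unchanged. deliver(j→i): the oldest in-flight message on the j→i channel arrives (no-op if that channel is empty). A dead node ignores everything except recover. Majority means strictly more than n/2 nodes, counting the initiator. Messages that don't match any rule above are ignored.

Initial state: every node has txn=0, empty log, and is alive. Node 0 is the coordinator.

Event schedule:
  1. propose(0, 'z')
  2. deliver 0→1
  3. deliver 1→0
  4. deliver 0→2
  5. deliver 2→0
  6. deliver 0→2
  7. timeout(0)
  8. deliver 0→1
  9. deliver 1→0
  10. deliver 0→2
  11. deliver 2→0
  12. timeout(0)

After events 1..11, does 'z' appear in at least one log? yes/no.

step 1 propose(0,'z'): 0={coor,t=1,log=-}
step 2 deliver 0→1: 1={part,t=1,log=-}
step 3 deliver 1→0: —
step 4 deliver 0→2: 2={part,t=1,log=-}
step 5 deliver 2→0: 0={coor,t=1,log=z}
step 6 deliver 0→2: 2={part,t=1,log=z}
step 7 timeout(0): 0={coor,t=2,log=z}
step 8 deliver 0→1: 1={part,t=1,log=z}
step 9 deliver 1→0: —
step 10 deliver 0→2: 2={part,t=2,log=z}
step 11 deliver 2→0: —

yes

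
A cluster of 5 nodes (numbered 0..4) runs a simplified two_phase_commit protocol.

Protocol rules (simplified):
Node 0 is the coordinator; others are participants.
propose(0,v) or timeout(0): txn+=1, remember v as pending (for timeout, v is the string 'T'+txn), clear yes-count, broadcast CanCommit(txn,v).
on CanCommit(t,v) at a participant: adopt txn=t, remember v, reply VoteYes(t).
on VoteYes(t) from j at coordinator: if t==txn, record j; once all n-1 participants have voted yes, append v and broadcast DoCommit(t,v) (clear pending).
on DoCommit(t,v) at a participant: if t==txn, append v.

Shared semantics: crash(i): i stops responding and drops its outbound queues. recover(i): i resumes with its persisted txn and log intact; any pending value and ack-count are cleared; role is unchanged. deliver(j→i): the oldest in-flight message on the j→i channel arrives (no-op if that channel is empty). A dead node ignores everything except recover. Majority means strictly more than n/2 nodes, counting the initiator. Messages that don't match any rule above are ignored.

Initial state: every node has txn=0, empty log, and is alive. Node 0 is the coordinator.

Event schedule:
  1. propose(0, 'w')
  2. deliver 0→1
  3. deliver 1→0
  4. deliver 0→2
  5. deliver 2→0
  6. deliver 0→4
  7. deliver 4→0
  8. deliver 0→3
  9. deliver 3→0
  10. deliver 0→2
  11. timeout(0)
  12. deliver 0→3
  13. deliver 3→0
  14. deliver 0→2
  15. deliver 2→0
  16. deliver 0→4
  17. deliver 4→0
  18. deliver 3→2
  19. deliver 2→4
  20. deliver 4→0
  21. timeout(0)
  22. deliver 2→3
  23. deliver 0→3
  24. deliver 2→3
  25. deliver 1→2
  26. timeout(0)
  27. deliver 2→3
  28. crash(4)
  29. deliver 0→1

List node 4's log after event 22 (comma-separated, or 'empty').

[1] propose(0,'w') → N0(coor t1 [-])
[2] deliver 0→1 → N1(part t1 [-])
[3] deliver 1→0 → ∅
[4] deliver 0→2 → N2(part t1 [-])
[5] deliver 2→0 → ∅
[6] deliver 0→4 → N4(part t1 [-])
[7] deliver 4→0 → ∅
[8] deliver 0→3 → N3(part t1 [-])
[9] deliver 3→0 → N0(coor t1 [w])
[10] deliver 0→2 → N2(part t1 [w])
[11] timeout(0) → N0(coor t2 [w])
[12] deliver 0→3 → N3(part t1 [w])
[13] deliver 3→0 → ∅
[14] deliver 0→2 → N2(part t2 [w])
[15] deliver 2→0 → ∅
[16] deliver 0→4 → N4(part t1 [w])
[17] deliver 4→0 → ∅
[18] deliver 3→2 → ∅
[19] deliver 2→4 → ∅
[20] deliver 4→0 → ∅
[21] timeout(0) → N0(coor t3 [w])
[22] deliver 2→3 → ∅

w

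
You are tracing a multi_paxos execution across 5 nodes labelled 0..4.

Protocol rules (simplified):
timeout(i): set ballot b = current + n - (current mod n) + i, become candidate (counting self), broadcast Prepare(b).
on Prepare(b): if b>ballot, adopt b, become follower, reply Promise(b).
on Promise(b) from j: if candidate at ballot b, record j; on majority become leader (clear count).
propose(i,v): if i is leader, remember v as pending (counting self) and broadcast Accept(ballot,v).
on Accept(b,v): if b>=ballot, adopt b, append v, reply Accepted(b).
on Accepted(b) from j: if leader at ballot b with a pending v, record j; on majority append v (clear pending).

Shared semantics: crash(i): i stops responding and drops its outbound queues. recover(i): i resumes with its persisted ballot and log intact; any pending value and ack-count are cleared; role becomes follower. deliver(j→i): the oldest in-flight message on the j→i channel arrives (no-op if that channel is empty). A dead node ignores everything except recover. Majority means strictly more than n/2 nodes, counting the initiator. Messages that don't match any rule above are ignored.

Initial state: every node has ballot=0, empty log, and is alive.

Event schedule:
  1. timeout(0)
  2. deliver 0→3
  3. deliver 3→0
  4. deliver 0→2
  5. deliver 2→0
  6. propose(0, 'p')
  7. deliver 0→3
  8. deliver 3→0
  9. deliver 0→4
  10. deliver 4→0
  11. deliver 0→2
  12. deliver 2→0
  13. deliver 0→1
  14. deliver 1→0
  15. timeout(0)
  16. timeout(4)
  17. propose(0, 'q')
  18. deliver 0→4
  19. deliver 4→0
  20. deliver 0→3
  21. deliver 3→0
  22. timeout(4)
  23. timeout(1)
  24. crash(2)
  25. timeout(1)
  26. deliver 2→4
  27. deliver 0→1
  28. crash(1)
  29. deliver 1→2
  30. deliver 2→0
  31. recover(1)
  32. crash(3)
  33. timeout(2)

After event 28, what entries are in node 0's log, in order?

after 1 — timeout(0): n0:cand/b5/[-]
after 2 — deliver 0→3: n3:foll/b5/[-]
after 3 — deliver 3→0: ·
after 4 — deliver 0→2: n2:foll/b5/[-]
after 5 — deliver 2→0: n0:lead/b5/[-]
after 6 — propose(0,'p'): ·
after 7 — deliver 0→3: n3:foll/b5/[p]
after 8 — deliver 3→0: ·
after 9 — deliver 0→4: n4:foll/b5/[-]
after 10 — deliver 4→0: ·
after 11 — deliver 0→2: n2:foll/b5/[p]
after 12 — deliver 2→0: n0:lead/b5/[p]
after 13 — deliver 0→1: n1:foll/b5/[-]
after 14 — deliver 1→0: ·
after 15 — timeout(0): n0:cand/b10/[p]
after 16 — timeout(4): n4:cand/b14/[-]
after 17 — propose(0,'q'): ·
after 18 — deliver 0→4: ·
after 19 — deliver 4→0: n0:foll/b14/[p]
after 20 — deliver 0→3: n3:foll/b10/[p]
after 21 — deliver 3→0: ·
after 22 — timeout(4): n4:cand/b19/[-]
after 23 — timeout(1): n1:cand/b11/[-]
after 24 — crash(2): n2:✗foll/b5/[p]
after 25 — timeout(1): n1:cand/b16/[-]
after 26 — deliver 2→4: ·
after 27 — deliver 0→1: ·
after 28 — crash(1): n1:✗cand/b16/[-]

p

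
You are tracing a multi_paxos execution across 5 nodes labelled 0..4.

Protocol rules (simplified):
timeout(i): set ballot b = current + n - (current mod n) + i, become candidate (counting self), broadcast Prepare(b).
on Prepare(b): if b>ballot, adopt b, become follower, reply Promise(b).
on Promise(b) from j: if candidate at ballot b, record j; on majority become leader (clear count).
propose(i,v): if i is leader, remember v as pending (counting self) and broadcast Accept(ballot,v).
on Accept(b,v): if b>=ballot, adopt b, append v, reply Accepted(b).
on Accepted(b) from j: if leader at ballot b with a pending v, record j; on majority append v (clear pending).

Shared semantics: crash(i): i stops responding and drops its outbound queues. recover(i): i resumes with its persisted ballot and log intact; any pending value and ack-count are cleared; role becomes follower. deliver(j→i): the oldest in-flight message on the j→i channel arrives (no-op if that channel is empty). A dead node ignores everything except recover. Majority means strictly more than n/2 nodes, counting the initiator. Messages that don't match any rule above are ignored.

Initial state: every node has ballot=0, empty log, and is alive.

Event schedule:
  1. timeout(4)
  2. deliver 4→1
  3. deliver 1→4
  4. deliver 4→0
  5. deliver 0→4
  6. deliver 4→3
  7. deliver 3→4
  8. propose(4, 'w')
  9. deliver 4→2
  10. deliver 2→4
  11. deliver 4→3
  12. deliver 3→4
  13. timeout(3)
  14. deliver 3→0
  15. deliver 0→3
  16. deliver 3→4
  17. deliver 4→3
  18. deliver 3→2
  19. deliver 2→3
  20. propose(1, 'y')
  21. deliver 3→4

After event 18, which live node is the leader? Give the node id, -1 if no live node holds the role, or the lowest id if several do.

[1] timeout(4) → N4(cand b9 [-])
[2] deliver 4→1 → N1(foll b9 [-])
[3] deliver 1→4 → ∅
[4] deliver 4→0 → N0(foll b9 [-])
[5] deliver 0→4 → N4(lead b9 [-])
[6] deliver 4→3 → N3(foll b9 [-])
[7] deliver 3→4 → ∅
[8] propose(4,'w') → ∅
[9] deliver 4→2 → N2(foll b9 [-])
[10] deliver 2→4 → ∅
[11] deliver 4→3 → N3(foll b9 [w])
[12] deliver 3→4 → ∅
[13] timeout(3) → N3(cand b13 [w])
[14] deliver 3→0 → N0(foll b13 [-])
[15] deliver 0→3 → ∅
[16] deliver 3→4 → N4(foll b13 [-])
[17] deliver 4→3 → N3(lead b13 [w])
[18] deliver 3→2 → N2(foll b13 [-])

3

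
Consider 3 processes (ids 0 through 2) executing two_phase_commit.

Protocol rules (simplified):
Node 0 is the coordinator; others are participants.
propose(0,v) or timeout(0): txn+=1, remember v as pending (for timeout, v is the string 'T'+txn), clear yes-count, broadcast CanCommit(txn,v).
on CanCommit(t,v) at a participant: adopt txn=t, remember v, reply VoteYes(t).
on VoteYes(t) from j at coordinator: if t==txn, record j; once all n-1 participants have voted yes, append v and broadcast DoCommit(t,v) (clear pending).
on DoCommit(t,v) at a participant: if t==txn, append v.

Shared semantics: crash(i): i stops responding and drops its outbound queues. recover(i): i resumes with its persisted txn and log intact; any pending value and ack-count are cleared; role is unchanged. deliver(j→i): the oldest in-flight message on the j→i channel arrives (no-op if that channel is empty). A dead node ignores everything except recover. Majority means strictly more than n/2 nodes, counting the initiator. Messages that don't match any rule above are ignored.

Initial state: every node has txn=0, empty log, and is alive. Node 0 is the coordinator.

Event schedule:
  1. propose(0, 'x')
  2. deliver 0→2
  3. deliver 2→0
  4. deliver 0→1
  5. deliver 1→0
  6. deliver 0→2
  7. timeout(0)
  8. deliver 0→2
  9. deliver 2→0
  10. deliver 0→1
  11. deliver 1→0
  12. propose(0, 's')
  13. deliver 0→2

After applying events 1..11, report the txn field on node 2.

2

e1 propose(0,'x'): 0[coor,t=1,-]
e2 deliver 0→2: 2[part,t=1,-]
e3 deliver 2→0: ·
e4 deliver 0→1: 1[part,t=1,-]
e5 deliver 1→0: 0[coor,t=1,x]
e6 deliver 0→2: 2[part,t=1,x]
e7 timeout(0): 0[coor,t=2,x]
e8 deliver 0→2: 2[part,t=2,x]
e9 deliver 2→0: ·
e10 deliver 0→1: 1[part,t=1,x]
e11 deliver 1→0: ·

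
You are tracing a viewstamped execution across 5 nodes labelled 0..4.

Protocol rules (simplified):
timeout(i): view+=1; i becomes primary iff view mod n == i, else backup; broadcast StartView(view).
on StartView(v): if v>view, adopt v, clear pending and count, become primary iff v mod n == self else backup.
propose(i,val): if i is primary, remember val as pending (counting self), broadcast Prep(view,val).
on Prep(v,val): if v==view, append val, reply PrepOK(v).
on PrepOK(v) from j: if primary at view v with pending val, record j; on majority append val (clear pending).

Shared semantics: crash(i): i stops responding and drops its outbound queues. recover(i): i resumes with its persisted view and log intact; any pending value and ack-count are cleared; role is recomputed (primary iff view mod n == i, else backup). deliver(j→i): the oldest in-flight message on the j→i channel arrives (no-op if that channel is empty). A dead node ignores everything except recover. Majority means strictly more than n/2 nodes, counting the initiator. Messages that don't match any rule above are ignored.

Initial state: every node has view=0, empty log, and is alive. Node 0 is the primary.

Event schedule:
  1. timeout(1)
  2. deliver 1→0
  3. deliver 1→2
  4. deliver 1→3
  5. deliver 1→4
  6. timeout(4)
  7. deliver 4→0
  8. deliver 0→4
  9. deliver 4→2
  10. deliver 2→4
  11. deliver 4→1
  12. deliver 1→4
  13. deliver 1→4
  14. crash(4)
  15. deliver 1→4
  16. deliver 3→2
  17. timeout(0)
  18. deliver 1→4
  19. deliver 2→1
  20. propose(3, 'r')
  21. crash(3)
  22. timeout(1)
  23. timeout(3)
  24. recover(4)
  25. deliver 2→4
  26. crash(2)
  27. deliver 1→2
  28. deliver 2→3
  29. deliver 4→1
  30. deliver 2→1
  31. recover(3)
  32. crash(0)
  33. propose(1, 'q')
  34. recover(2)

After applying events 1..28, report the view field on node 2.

2

1. timeout(1):  <1:prim v1 ->
2. deliver 1→0:  <0:back v1 ->
3. deliver 1→2:  <2:back v1 ->
4. deliver 1→3:  <3:back v1 ->
5. deliver 1→4:  <4:back v1 ->
6. timeout(4):  <4:back v2 ->
7. deliver 4→0:  <0:back v2 ->
8. deliver 0→4:  nop
9. deliver 4→2:  <2:prim v2 ->
10. deliver 2→4:  nop
11. deliver 4→1:  <1:back v2 ->
12. deliver 1→4:  nop
13. deliver 1→4:  nop
14. crash(4):  <4:✗back v2 ->
15. deliver 1→4:  nop
16. deliver 3→2:  nop
17. timeout(0):  <0:back v3 ->
18. deliver 1→4:  nop
19. deliver 2→1:  nop
20. propose(3,'r'):  nop
21. crash(3):  <3:✗back v1 ->
22. timeout(1):  <1:back v3 ->
23. timeout(3):  nop
24. recover(4):  <4:back v2 ->
25. deliver 2→4:  nop
26. crash(2):  <2:✗prim v2 ->
27. deliver 1→2:  nop
28. deliver 2→3:  nop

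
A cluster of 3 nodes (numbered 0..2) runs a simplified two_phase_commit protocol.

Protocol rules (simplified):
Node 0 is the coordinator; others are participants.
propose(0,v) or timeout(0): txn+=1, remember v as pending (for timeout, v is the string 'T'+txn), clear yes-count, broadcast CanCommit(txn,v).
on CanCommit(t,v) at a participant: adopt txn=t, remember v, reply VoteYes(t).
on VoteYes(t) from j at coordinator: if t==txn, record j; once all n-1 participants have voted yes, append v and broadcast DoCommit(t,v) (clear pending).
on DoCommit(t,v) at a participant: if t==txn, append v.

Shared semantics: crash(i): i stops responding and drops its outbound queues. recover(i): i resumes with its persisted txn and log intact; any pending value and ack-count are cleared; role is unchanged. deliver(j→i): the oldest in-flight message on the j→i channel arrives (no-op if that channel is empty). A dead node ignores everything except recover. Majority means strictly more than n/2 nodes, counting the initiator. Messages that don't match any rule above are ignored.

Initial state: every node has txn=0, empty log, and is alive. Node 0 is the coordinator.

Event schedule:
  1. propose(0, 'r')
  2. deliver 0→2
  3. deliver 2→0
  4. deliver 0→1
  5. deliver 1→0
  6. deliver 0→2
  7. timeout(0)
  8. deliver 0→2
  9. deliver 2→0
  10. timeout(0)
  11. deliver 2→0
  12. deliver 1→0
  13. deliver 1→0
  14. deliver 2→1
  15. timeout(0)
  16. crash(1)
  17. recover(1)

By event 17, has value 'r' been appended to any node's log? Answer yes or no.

step 1 propose(0,'r'): 0={coor,t=1,log=-}
step 2 deliver 0→2: 2={part,t=1,log=-}
step 3 deliver 2→0: —
step 4 deliver 0→1: 1={part,t=1,log=-}
step 5 deliver 1→0: 0={coor,t=1,log=r}
step 6 deliver 0→2: 2={part,t=1,log=r}
step 7 timeout(0): 0={coor,t=2,log=r}
step 8 deliver 0→2: 2={part,t=2,log=r}
step 9 deliver 2→0: —
step 10 timeout(0): 0={coor,t=3,log=r}
step 11 deliver 2→0: —
step 12 deliver 1→0: —
step 13 deliver 1→0: —
step 14 deliver 2→1: —
step 15 timeout(0): 0={coor,t=4,log=r}
step 16 crash(1): 1={✗part,t=1,log=-}
step 17 recover(1): 1={part,t=1,log=-}

yes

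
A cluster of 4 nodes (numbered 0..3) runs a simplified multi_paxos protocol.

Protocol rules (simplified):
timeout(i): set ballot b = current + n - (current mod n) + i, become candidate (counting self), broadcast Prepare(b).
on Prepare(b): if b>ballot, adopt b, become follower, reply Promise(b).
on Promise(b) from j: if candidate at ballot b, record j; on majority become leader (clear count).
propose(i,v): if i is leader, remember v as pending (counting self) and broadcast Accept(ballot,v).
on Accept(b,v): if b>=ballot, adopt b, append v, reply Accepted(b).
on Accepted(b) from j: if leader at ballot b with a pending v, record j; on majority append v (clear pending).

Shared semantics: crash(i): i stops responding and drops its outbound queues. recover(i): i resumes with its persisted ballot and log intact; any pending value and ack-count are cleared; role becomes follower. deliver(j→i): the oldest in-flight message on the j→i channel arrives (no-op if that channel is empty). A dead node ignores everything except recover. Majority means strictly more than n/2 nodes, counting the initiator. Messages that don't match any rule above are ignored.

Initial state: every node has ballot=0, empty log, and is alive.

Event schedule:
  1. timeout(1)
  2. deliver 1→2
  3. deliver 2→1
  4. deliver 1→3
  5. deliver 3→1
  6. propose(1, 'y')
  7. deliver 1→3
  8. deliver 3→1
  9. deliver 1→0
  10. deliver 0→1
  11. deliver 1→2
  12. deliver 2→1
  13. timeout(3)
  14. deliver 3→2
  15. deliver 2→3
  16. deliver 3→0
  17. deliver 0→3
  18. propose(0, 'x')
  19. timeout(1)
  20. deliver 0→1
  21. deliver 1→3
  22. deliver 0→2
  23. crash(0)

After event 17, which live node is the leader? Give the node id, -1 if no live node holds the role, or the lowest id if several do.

1

after 1 — timeout(1): n1:cand/b5/[-]
after 2 — deliver 1→2: n2:foll/b5/[-]
after 3 — deliver 2→1: ·
after 4 — deliver 1→3: n3:foll/b5/[-]
after 5 — deliver 3→1: n1:lead/b5/[-]
after 6 — propose(1,'y'): ·
after 7 — deliver 1→3: n3:foll/b5/[y]
after 8 — deliver 3→1: ·
after 9 — deliver 1→0: n0:foll/b5/[-]
after 10 — deliver 0→1: ·
after 11 — deliver 1→2: n2:foll/b5/[y]
after 12 — deliver 2→1: n1:lead/b5/[y]
after 13 — timeout(3): n3:cand/b11/[y]
after 14 — deliver 3→2: n2:foll/b11/[y]
after 15 — deliver 2→3: ·
after 16 — deliver 3→0: n0:foll/b11/[-]
after 17 — deliver 0→3: n3:lead/b11/[y]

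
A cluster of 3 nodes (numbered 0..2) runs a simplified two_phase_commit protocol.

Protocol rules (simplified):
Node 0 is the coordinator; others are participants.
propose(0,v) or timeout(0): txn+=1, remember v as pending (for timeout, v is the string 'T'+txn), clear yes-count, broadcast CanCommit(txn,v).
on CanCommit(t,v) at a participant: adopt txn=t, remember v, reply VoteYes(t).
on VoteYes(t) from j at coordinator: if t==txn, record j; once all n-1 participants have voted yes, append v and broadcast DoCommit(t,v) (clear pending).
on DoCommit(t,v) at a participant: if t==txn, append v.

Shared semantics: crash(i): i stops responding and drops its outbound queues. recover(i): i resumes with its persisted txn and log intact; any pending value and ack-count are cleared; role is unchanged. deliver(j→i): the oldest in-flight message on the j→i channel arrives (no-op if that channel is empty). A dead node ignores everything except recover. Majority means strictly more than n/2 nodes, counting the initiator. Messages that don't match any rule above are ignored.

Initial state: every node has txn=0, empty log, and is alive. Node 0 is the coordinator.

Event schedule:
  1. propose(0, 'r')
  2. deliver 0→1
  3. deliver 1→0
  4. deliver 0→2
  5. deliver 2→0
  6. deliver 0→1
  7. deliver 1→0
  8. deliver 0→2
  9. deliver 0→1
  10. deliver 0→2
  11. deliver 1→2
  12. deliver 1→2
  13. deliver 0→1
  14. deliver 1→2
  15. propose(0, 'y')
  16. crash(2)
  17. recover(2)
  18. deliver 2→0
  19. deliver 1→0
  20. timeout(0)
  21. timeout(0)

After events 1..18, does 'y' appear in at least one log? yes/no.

1. propose(0,'r'):  <0:coor t1 ->
2. deliver 0→1:  <1:part t1 ->
3. deliver 1→0:  nop
4. deliver 0→2:  <2:part t1 ->
5. deliver 2→0:  <0:coor t1 r>
6. deliver 0→1:  <1:part t1 r>
7. deliver 1→0:  nop
8. deliver 0→2:  <2:part t1 r>
9. deliver 0→1:  nop
10. deliver 0→2:  nop
11. deliver 1→2:  nop
12. deliver 1→2:  nop
13. deliver 0→1:  nop
14. deliver 1→2:  nop
15. propose(0,'y'):  <0:coor t2 r>
16. crash(2):  <2:✗part t1 r>
17. recover(2):  <2:part t1 r>
18. deliver 2→0:  nop

no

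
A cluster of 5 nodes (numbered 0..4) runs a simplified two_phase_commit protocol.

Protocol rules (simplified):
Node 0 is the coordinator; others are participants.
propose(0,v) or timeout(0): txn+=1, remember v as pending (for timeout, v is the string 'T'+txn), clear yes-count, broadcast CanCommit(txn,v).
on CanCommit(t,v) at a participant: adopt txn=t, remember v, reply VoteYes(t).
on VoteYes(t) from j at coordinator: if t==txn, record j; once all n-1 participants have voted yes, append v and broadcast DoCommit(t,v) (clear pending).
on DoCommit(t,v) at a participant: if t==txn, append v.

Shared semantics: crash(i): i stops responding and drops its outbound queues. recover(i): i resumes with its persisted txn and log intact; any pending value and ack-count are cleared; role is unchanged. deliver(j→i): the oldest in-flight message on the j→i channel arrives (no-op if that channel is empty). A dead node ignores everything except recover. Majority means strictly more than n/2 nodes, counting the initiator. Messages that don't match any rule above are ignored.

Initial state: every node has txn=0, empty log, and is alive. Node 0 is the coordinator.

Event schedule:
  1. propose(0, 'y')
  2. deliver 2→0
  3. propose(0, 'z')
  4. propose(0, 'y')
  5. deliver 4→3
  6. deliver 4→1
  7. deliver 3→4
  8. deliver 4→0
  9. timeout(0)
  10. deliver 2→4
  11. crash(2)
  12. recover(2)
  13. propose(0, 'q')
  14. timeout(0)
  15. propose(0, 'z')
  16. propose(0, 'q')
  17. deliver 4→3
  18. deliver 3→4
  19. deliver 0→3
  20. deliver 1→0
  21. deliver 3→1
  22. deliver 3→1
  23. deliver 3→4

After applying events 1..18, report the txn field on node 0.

8

e1 propose(0,'y'): 0[coor,t=1,-]
e2 deliver 2→0: ·
e3 propose(0,'z'): 0[coor,t=2,-]
e4 propose(0,'y'): 0[coor,t=3,-]
e5 deliver 4→3: ·
e6 deliver 4→1: ·
e7 deliver 3→4: ·
e8 deliver 4→0: ·
e9 timeout(0): 0[coor,t=4,-]
e10 deliver 2→4: ·
e11 crash(2): 2[✗part,t=0,-]
e12 recover(2): 2[part,t=0,-]
e13 propose(0,'q'): 0[coor,t=5,-]
e14 timeout(0): 0[coor,t=6,-]
e15 propose(0,'z'): 0[coor,t=7,-]
e16 propose(0,'q'): 0[coor,t=8,-]
e17 deliver 4→3: ·
e18 deliver 3→4: ·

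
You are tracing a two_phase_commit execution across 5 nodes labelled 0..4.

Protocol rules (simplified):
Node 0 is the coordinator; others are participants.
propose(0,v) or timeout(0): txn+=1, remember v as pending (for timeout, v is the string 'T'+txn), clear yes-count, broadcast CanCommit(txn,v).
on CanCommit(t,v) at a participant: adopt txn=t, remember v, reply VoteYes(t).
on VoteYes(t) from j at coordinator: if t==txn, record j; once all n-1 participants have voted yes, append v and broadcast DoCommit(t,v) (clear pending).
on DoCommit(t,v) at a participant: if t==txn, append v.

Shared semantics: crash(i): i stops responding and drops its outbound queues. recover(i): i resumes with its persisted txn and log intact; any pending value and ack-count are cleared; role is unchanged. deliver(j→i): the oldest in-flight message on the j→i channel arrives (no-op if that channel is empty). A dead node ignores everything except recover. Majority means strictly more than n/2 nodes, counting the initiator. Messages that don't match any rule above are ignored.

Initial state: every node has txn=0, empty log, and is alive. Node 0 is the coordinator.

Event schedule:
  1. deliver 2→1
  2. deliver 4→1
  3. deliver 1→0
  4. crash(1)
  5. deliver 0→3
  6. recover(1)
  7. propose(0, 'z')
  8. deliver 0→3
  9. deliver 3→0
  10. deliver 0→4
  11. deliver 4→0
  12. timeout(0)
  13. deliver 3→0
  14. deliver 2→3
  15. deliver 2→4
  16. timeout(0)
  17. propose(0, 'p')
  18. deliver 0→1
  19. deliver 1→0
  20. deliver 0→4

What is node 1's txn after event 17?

0

1. deliver 2→1:  nop
2. deliver 4→1:  nop
3. deliver 1→0:  nop
4. crash(1):  <1:✗part t0 ->
5. deliver 0→3:  nop
6. recover(1):  <1:part t0 ->
7. propose(0,'z'):  <0:coor t1 ->
8. deliver 0→3:  <3:part t1 ->
9. deliver 3→0:  nop
10. deliver 0→4:  <4:part t1 ->
11. deliver 4→0:  nop
12. timeout(0):  <0:coor t2 ->
13. deliver 3→0:  nop
14. deliver 2→3:  nop
15. deliver 2→4:  nop
16. timeout(0):  <0:coor t3 ->
17. propose(0,'p'):  <0:coor t4 ->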